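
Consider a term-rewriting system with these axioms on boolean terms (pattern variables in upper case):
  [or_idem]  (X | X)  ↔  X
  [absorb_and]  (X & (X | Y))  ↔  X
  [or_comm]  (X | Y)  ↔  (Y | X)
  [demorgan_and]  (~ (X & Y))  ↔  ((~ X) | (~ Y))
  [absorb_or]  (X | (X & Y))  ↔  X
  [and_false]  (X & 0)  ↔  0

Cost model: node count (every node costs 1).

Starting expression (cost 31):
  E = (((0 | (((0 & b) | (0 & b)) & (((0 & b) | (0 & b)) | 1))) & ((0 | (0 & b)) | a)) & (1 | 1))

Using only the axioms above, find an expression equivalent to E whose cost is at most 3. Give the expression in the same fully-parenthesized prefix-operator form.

(0 & 1)   [cost 3]

1. [absorb_and →] (((0 & b) | (0 & b)) & (((0 & b) | (0 & b)) | 1))  →  ((0 & b) | (0 & b));  E = (((0 | ((0 & b) | (0 & b))) & ((0 | (0 & b)) | a)) & (1 | 1))
2. [or_idem →] ((0 & b) | (0 & b))  →  (0 & b);  E = (((0 | (0 & b)) & ((0 | (0 & b)) | a)) & (1 | 1))
3. [absorb_and →] ((0 | (0 & b)) & ((0 | (0 & b)) | a))  →  (0 | (0 & b));  E = ((0 | (0 & b)) & (1 | 1))
4. [or_idem →] (1 | 1)  →  1;  E = ((0 | (0 & b)) & 1)
5. [absorb_or →] (0 | (0 & b))  →  0;  cost 3 ≤ 3, done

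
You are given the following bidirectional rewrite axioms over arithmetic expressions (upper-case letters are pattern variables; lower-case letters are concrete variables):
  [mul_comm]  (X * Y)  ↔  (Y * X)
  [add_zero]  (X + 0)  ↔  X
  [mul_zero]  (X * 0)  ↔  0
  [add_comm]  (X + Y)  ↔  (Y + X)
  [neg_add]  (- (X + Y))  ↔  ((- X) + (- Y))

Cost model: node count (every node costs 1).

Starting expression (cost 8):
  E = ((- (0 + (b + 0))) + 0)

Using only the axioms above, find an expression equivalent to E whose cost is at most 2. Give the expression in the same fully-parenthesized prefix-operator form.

1. [add_zero →] ((- (0 + (b + 0))) + 0)  →  (- (0 + (b + 0)))
2. [add_comm →] (b + 0)  →  (0 + b);  E = (- (0 + (0 + b)))
3. [add_comm →] (0 + (0 + b))  →  ((0 + b) + 0);  E = (- ((0 + b) + 0))
4. [add_comm →] (0 + b)  →  (b + 0);  E = (- ((b + 0) + 0))
5. [add_zero →] (b + 0)  →  b;  E = (- (b + 0))
6. [add_zero →] (b + 0)  →  b;  cost 2 ≤ 2, done

(- b)   [cost 2]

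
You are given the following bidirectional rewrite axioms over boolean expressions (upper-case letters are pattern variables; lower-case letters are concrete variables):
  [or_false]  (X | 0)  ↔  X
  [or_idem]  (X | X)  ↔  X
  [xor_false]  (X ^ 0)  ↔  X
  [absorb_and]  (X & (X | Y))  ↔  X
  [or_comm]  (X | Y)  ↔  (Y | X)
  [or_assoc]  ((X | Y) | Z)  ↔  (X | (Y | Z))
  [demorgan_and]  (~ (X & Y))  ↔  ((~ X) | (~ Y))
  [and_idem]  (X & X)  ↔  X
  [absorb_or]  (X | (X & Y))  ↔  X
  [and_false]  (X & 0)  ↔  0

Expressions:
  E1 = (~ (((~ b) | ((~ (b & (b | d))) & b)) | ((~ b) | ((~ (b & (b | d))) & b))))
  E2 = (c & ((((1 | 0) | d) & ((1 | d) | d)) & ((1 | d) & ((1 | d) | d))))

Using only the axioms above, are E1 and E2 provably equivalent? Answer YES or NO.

NO

All listed rules preserve value, hence provable equivalence implies equal values everywhere; look for a separating assignment.
b=0, c=1, d=0 gives E1 ↦ 0, E2 ↦ 1; values differ ⇒ not provably equivalent.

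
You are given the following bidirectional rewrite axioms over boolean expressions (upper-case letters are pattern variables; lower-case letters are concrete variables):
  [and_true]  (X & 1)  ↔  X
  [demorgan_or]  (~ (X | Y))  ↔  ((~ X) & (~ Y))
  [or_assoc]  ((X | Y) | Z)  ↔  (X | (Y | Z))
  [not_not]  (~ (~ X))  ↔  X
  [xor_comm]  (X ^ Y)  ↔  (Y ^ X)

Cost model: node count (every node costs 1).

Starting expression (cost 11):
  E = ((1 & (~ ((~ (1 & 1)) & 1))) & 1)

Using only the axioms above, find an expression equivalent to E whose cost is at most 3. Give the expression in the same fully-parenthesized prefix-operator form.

(1 & 1)   [cost 3]

(1) ((~ (1 & 1)) & 1)  =[and_true →]=  (~ (1 & 1))    ⊢ ((1 & (~ (~ (1 & 1)))) & 1)
(2) ((1 & (~ (~ (1 & 1)))) & 1)  =[and_true →]=  (1 & (~ (~ (1 & 1))))
(3) (~ (~ (1 & 1)))  =[not_not →]=  (1 & 1)    ⊢ (1 & (1 & 1))
(4) (1 & 1)  =[and_true →]=  1    ⊢ cost 3, within 3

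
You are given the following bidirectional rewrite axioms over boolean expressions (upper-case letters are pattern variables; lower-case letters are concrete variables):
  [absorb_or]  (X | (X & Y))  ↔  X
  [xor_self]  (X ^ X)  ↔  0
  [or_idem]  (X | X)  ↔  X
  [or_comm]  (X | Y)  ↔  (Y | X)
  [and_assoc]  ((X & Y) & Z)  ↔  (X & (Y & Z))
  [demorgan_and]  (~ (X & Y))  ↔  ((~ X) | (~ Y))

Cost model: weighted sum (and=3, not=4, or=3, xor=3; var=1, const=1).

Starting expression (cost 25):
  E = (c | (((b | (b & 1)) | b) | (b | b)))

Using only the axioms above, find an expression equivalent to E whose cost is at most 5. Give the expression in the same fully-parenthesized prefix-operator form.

(c | b)   [cost 5]

step 1: absorb_or (→) rewrites (b | (b & 1)) into b, now (c | ((b | b) | (b | b)))
step 2: or_idem (→) rewrites ((b | b) | (b | b)) into (b | b), now (c | (b | b))
step 3: or_idem (→) rewrites (b | b) into b, reaching cost 5 (bound 5)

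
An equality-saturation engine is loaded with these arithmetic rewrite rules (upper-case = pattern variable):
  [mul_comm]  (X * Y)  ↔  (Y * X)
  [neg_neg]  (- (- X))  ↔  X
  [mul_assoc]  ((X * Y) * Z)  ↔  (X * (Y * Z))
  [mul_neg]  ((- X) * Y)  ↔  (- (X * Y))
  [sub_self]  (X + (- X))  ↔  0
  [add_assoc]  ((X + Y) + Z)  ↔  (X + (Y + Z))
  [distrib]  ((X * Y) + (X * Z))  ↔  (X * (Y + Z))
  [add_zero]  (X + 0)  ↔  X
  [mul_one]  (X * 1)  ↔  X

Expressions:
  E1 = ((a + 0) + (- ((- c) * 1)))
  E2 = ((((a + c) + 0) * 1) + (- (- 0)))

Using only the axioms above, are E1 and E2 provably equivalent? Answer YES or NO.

step 1: add_zero (→) rewrites (a + 0) into a, now (a + (- ((- c) * 1)))
step 2: mul_one (→) rewrites ((- c) * 1) into (- c), now (a + (- (- c)))
step 3: neg_neg (→) rewrites (- (- c)) into c, now (a + c)
step 4: add_zero (←) rewrites (a + c) into ((a + c) + 0)
step 5: neg_neg (←) rewrites 0 into (- (- 0)), now ((a + c) + (- (- 0)))
step 6: mul_one (←) rewrites (a + c) into ((a + c) * 1), now (((a + c) * 1) + (- (- 0)))
step 7: add_zero (←) rewrites (a + c) into ((a + c) + 0), which is E2

YES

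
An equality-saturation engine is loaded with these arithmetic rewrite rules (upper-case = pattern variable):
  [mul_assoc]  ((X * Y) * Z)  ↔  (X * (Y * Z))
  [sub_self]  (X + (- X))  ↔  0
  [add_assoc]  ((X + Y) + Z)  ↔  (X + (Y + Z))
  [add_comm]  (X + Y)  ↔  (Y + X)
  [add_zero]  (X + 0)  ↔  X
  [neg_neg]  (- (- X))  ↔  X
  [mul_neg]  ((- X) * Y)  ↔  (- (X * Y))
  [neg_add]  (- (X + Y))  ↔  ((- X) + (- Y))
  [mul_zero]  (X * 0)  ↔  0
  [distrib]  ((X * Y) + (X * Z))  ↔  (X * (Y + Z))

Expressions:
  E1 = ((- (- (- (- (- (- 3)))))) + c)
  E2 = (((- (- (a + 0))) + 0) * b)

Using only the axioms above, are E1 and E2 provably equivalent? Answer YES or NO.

Every axiom is a valid identity, so a rewrite proof would force E1 and E2 to agree under every assignment.
At a=0, b=0, c=0: E1 = 3 but E2 = 0; they differ, so no derivation exists.

NO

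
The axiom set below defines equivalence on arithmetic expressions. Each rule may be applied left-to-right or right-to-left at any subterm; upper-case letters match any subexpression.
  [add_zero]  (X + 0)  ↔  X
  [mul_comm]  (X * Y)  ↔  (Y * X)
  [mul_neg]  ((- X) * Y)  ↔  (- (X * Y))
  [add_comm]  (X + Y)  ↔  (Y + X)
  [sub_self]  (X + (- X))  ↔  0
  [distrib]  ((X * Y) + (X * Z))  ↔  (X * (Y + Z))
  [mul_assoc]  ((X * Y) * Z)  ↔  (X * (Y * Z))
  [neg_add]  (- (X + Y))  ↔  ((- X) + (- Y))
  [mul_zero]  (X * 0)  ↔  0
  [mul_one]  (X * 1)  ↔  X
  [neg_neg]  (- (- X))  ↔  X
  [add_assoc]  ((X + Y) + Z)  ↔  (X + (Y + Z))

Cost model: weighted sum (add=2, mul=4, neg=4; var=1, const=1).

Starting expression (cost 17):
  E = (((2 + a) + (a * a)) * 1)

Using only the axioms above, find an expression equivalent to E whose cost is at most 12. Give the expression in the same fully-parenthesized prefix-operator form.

step 1: mul_one (→) rewrites (((2 + a) + (a * a)) * 1) into ((2 + a) + (a * a)), reaching cost 12 (bound 12)

((2 + a) + (a * a))   [cost 12]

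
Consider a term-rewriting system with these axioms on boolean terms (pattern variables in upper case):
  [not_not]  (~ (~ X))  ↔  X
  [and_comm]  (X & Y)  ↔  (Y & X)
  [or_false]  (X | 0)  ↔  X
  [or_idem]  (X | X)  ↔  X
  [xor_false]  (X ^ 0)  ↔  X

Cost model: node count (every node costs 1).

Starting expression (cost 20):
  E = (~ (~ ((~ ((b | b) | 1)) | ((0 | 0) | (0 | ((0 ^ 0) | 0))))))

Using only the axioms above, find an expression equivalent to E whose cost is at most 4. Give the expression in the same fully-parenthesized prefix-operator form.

1. [not_not →] (~ (~ ((~ ((b | b) | 1)) | ((0 | 0) | (0 | ((0 ^ 0) | 0))))))  →  ((~ ((b | b) | 1)) | ((0 | 0) | (0 | ((0 ^ 0) | 0))))
2. [xor_false →] (0 ^ 0)  →  0;  E = ((~ ((b | b) | 1)) | ((0 | 0) | (0 | (0 | 0))))
3. [or_idem →] (0 | 0)  →  0;  E = ((~ ((b | b) | 1)) | ((0 | 0) | (0 | 0)))
4. [or_idem →] ((0 | 0) | (0 | 0))  →  (0 | 0);  E = ((~ ((b | b) | 1)) | (0 | 0))
5. [or_idem →] (b | b)  →  b;  E = ((~ (b | 1)) | (0 | 0))
6. [or_false →] (0 | 0)  →  0;  E = ((~ (b | 1)) | 0)
7. [or_false →] ((~ (b | 1)) | 0)  →  (~ (b | 1));  cost 4 ≤ 4, done

(~ (b | 1))   [cost 4]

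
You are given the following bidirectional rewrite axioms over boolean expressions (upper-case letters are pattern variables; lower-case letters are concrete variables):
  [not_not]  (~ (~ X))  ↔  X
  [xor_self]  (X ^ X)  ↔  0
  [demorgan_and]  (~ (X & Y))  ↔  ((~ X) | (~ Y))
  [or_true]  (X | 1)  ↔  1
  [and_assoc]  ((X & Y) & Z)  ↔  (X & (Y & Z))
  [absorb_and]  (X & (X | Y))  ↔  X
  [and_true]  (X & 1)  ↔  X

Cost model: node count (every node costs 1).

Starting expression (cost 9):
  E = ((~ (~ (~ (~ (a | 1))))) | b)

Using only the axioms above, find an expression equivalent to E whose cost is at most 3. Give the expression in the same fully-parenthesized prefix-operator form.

(1 | b)   [cost 3]

step 1: or_true (→) rewrites (a | 1) into 1, now ((~ (~ (~ (~ 1)))) | b)
step 2: not_not (→) rewrites (~ (~ (~ (~ 1)))) into (~ (~ 1)), now ((~ (~ 1)) | b)
step 3: not_not (→) rewrites (~ (~ 1)) into 1, reaching cost 3 (bound 3)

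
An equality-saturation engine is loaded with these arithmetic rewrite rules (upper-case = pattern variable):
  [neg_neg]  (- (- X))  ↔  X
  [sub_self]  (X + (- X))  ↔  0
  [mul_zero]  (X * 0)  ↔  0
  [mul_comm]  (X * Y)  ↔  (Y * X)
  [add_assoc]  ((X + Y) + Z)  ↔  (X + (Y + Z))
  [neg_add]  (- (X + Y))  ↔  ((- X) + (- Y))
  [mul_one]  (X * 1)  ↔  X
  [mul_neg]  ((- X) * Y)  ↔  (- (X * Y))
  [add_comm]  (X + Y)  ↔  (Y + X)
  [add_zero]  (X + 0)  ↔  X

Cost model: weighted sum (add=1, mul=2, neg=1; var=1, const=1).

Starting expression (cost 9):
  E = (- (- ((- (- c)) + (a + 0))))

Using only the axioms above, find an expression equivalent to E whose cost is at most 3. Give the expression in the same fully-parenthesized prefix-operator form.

(c + a)   [cost 3]

step 1: neg_neg (→) rewrites (- (- ((- (- c)) + (a + 0)))) into ((- (- c)) + (a + 0))
step 2: neg_neg (→) rewrites (- (- c)) into c, now (c + (a + 0))
step 3: add_zero (→) rewrites (a + 0) into a, reaching cost 3 (bound 3)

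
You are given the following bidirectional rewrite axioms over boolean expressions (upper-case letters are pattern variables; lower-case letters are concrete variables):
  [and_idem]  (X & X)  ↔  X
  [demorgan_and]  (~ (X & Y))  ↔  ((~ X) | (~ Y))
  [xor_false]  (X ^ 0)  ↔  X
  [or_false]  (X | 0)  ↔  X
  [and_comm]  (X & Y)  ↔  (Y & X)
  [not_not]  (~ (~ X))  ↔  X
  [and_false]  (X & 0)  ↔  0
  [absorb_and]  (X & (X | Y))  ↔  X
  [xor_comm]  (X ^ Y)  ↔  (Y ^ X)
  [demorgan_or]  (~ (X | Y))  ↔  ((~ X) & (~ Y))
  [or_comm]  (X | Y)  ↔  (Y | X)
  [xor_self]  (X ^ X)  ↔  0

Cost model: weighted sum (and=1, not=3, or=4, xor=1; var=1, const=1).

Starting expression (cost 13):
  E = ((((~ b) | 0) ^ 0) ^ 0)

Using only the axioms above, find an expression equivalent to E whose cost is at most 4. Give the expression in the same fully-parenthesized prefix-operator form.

(~ b)   [cost 4]

step 1: xor_false (→) rewrites ((((~ b) | 0) ^ 0) ^ 0) into (((~ b) | 0) ^ 0)
step 2: or_false (→) rewrites ((~ b) | 0) into (~ b), now ((~ b) ^ 0)
step 3: xor_false (→) rewrites ((~ b) ^ 0) into (~ b), reaching cost 4 (bound 4)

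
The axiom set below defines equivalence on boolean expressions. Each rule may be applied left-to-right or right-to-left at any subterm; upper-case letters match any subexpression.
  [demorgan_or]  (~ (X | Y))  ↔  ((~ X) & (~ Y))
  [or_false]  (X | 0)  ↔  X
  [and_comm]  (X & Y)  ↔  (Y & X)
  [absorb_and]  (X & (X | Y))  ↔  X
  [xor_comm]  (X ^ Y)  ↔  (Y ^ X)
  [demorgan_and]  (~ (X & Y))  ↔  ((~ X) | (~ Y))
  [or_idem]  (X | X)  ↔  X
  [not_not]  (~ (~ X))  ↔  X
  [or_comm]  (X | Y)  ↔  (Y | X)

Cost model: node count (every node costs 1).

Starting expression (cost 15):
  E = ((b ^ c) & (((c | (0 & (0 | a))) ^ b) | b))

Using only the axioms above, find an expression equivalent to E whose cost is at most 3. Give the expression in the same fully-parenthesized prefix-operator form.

(c ^ b)   [cost 3]

1. [absorb_and →] (0 & (0 | a))  →  0;  E = ((b ^ c) & (((c | 0) ^ b) | b))
2. [xor_comm →] (b ^ c)  →  (c ^ b);  E = ((c ^ b) & (((c | 0) ^ b) | b))
3. [or_false →] (c | 0)  →  c;  E = ((c ^ b) & ((c ^ b) | b))
4. [absorb_and →] ((c ^ b) & ((c ^ b) | b))  →  (c ^ b);  cost 3 ≤ 3, done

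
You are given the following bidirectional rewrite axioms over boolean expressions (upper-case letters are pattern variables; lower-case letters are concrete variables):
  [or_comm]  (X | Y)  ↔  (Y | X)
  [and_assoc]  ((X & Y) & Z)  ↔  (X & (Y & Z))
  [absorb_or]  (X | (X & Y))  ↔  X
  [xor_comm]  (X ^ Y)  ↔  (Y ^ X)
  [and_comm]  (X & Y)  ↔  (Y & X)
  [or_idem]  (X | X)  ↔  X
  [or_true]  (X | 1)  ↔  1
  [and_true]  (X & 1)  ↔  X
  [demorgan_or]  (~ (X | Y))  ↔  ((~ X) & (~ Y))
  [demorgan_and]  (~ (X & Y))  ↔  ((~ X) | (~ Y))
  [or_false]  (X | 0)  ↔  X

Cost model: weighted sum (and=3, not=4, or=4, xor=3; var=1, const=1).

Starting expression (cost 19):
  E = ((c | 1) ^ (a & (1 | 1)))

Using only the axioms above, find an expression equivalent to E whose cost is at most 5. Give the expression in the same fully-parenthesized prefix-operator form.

(1 ^ a)   [cost 5]

(1) (1 | 1)  =[or_idem →]=  1    ⊢ ((c | 1) ^ (a & 1))
(2) (c | 1)  =[or_true →]=  1    ⊢ (1 ^ (a & 1))
(3) (a & 1)  =[and_true →]=  a    ⊢ cost 5, within 5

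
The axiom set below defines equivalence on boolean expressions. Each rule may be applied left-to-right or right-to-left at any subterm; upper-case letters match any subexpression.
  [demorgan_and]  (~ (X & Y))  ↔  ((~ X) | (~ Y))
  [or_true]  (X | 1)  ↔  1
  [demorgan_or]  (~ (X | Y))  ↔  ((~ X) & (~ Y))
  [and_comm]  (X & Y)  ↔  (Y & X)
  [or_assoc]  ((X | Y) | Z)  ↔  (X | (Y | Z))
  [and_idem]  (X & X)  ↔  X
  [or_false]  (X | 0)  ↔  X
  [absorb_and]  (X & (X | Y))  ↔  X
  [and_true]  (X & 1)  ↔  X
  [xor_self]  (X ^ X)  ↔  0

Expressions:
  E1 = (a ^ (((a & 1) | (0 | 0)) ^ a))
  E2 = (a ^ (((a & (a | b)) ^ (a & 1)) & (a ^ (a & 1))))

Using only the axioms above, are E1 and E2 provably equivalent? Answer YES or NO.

YES

1. [or_false →] (0 | 0)  →  0;  E1 = (a ^ (((a & 1) | 0) ^ a))
2. [and_true →] (a & 1)  →  a;  E1 = (a ^ ((a | 0) ^ a))
3. [or_false →] (a | 0)  →  a;  E1 = (a ^ (a ^ a))
4. [and_true ←] a  →  (a & 1);  E1 = (a ^ (a ^ (a & 1)))
5. [and_idem ←] (a ^ (a & 1))  →  ((a ^ (a & 1)) & (a ^ (a & 1)));  E1 = (a ^ ((a ^ (a & 1)) & (a ^ (a & 1))))
6. [absorb_and ←] a  →  (a & (a | b));  this is E2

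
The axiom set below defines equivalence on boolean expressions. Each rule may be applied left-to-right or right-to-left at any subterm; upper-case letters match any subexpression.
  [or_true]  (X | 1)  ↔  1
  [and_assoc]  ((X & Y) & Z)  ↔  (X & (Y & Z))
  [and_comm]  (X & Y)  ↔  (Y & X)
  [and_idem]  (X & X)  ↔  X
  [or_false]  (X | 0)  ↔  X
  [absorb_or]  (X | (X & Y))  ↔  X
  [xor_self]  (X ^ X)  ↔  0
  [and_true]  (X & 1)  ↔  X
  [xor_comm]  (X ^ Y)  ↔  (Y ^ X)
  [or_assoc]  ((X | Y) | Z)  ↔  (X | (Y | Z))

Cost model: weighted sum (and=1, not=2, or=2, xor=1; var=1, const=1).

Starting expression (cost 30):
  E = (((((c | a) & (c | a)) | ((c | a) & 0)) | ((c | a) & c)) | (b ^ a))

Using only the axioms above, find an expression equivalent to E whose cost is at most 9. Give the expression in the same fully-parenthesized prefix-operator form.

step 1: and_idem (→) rewrites ((c | a) & (c | a)) into (c | a), now ((((c | a) | ((c | a) & 0)) | ((c | a) & c)) | (b ^ a))
step 2: absorb_or (→) rewrites ((c | a) | ((c | a) & 0)) into (c | a), now (((c | a) | ((c | a) & c)) | (b ^ a))
step 3: absorb_or (→) rewrites ((c | a) | ((c | a) & c)) into (c | a), reaching cost 9 (bound 9)

((c | a) | (b ^ a))   [cost 9]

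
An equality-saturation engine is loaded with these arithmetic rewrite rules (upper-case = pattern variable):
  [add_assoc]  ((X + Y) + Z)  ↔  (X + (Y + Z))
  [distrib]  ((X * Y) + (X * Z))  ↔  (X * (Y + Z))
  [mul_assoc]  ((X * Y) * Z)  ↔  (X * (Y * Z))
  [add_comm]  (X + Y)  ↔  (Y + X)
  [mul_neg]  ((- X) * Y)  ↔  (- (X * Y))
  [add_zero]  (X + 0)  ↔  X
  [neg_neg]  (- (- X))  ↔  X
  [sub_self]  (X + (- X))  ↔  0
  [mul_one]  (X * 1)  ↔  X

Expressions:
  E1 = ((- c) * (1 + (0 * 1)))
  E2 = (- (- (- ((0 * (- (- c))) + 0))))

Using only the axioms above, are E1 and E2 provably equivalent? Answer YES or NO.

All listed rules preserve value, hence provable equivalence implies equal values everywhere; look for a separating assignment.
c=1 gives E1 ↦ -1, E2 ↦ 0; values differ ⇒ not provably equivalent.

NO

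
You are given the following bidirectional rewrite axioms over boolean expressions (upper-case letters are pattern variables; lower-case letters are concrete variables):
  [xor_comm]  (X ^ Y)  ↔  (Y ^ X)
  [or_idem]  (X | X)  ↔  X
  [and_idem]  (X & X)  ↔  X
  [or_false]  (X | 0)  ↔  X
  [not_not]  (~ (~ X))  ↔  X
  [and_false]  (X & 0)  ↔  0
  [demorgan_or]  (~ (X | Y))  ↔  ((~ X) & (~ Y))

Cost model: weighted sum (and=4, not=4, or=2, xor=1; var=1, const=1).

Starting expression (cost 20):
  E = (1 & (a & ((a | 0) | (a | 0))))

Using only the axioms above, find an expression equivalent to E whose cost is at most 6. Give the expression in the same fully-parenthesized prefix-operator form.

1. [or_idem →] ((a | 0) | (a | 0))  →  (a | 0);  E = (1 & (a & (a | 0)))
2. [or_false →] (a | 0)  →  a;  E = (1 & (a & a))
3. [and_idem →] (a & a)  →  a;  cost 6 ≤ 6, done

(1 & a)   [cost 6]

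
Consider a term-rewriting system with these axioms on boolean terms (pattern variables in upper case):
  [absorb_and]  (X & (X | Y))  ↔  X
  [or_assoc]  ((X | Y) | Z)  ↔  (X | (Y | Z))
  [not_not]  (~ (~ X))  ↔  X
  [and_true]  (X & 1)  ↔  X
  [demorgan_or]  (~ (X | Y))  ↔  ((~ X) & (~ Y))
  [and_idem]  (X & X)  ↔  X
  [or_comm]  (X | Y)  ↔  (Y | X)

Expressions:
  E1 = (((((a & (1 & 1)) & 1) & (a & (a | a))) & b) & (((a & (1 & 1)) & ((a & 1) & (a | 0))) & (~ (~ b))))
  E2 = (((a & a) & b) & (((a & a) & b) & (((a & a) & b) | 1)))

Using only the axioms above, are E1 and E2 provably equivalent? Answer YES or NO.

YES

1. [and_true →] ((a & (1 & 1)) & 1)  →  (a & (1 & 1));  E1 = ((((a & (1 & 1)) & (a & (a | a))) & b) & (((a & (1 & 1)) & ((a & 1) & (a | 0))) & (~ (~ b))))
2. [absorb_and →] (a & (a | a))  →  a;  E1 = ((((a & (1 & 1)) & a) & b) & (((a & (1 & 1)) & ((a & 1) & (a | 0))) & (~ (~ b))))
3. [and_true →] (1 & 1)  →  1;  E1 = ((((a & (1 & 1)) & a) & b) & (((a & 1) & ((a & 1) & (a | 0))) & (~ (~ b))))
4. [not_not →] (~ (~ b))  →  b;  E1 = ((((a & (1 & 1)) & a) & b) & (((a & 1) & ((a & 1) & (a | 0))) & b))
5. [and_true →] (a & 1)  →  a;  E1 = ((((a & (1 & 1)) & a) & b) & (((a & 1) & (a & (a | 0))) & b))
6. [and_idem →] (1 & 1)  →  1;  E1 = ((((a & 1) & a) & b) & (((a & 1) & (a & (a | 0))) & b))
7. [absorb_and →] (a & (a | 0))  →  a;  E1 = ((((a & 1) & a) & b) & (((a & 1) & a) & b))
8. [and_idem →] ((((a & 1) & a) & b) & (((a & 1) & a) & b))  →  (((a & 1) & a) & b)
9. [and_true →] (a & 1)  →  a;  E1 = ((a & a) & b)
10. [and_idem ←] ((a & a) & b)  →  (((a & a) & b) & ((a & a) & b))
11. [absorb_and ←] ((a & a) & b)  →  (((a & a) & b) & (((a & a) & b) | 1));  this is E2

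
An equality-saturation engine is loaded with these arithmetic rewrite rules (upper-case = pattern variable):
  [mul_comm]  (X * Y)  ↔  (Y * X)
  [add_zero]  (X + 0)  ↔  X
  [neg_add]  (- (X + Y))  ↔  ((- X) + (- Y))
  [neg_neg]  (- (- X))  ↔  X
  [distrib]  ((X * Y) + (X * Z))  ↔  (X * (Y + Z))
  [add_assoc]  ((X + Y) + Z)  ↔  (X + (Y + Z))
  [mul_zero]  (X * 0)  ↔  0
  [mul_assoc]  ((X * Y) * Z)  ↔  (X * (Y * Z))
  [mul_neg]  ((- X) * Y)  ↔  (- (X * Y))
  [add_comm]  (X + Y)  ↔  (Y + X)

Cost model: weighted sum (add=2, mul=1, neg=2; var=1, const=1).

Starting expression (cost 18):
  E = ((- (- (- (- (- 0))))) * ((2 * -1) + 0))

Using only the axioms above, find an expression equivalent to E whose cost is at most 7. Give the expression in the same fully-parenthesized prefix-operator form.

((- 0) * (2 * -1))   [cost 7]

(1) (- (- (- 0)))  =[neg_neg →]=  (- 0)    ⊢ ((- (- (- 0))) * ((2 * -1) + 0))
(2) (- (- (- 0)))  =[neg_neg →]=  (- 0)    ⊢ ((- 0) * ((2 * -1) + 0))
(3) ((2 * -1) + 0)  =[add_zero →]=  (2 * -1)    ⊢ cost 7, within 7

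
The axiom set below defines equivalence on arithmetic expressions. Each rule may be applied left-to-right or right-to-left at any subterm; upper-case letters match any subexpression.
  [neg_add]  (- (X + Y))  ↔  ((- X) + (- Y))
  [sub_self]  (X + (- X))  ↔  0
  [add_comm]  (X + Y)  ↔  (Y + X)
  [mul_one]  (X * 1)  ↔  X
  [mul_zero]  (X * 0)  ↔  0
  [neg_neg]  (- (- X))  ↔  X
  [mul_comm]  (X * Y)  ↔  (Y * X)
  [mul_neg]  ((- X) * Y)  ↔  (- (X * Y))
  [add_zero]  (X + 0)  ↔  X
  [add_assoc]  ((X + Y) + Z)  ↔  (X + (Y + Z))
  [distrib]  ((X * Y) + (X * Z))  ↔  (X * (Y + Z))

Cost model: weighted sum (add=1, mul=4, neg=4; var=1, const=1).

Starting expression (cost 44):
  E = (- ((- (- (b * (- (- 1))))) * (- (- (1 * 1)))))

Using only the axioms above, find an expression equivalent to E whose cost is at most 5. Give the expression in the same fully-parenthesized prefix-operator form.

step 1: neg_neg (→) rewrites (- (- (b * (- (- 1))))) into (b * (- (- 1))), now (- ((b * (- (- 1))) * (- (- (1 * 1)))))
step 2: mul_one (→) rewrites (1 * 1) into 1, now (- ((b * (- (- 1))) * (- (- 1))))
step 3: neg_neg (→) rewrites (- (- 1)) into 1, now (- ((b * 1) * (- (- 1))))
step 4: neg_neg (→) rewrites (- (- 1)) into 1, now (- ((b * 1) * 1))
step 5: mul_one (→) rewrites (b * 1) into b, now (- (b * 1))
step 6: mul_one (→) rewrites (b * 1) into b, reaching cost 5 (bound 5)

(- b)   [cost 5]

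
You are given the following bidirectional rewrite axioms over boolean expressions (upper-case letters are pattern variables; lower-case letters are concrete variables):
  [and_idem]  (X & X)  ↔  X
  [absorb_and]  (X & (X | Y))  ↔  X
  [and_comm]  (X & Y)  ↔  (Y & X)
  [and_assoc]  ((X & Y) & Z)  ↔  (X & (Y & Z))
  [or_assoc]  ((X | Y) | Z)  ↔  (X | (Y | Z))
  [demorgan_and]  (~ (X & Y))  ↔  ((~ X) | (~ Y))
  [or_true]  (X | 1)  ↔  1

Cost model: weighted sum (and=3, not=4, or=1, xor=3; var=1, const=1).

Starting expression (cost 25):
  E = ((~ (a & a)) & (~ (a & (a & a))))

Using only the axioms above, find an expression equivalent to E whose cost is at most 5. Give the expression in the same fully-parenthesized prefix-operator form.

(1) (a & a)  =[and_idem →]=  a    ⊢ ((~ (a & a)) & (~ (a & a)))
(2) ((~ (a & a)) & (~ (a & a)))  =[and_idem →]=  (~ (a & a))
(3) (a & a)  =[and_idem →]=  a    ⊢ cost 5, within 5

(~ a)   [cost 5]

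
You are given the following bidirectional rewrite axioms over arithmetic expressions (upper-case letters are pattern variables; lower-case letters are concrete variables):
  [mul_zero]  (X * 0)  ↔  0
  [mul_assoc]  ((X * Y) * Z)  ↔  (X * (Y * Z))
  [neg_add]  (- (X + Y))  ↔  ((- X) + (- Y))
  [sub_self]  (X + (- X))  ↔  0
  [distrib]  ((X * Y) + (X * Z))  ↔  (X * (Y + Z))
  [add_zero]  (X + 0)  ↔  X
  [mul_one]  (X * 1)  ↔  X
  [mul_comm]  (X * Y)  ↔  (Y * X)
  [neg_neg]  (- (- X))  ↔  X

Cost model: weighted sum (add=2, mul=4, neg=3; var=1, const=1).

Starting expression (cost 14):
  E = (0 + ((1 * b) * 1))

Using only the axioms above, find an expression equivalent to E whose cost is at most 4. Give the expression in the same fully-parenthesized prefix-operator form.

step 1: mul_one (→) rewrites ((1 * b) * 1) into (1 * b), now (0 + (1 * b))
step 2: mul_comm (→) rewrites (1 * b) into (b * 1), now (0 + (b * 1))
step 3: mul_one (→) rewrites (b * 1) into b, reaching cost 4 (bound 4)

(0 + b)   [cost 4]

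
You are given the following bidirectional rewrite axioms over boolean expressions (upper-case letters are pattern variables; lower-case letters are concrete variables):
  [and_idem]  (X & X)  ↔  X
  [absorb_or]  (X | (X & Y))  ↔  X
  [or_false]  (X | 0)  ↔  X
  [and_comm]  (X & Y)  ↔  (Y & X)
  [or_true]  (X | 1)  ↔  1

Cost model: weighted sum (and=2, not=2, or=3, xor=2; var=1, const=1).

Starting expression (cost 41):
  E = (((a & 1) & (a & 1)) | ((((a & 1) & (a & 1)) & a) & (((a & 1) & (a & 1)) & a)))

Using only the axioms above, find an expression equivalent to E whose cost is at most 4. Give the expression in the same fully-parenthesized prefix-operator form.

(a & 1)   [cost 4]

(1) ((((a & 1) & (a & 1)) & a) & (((a & 1) & (a & 1)) & a))  =[and_idem →]=  (((a & 1) & (a & 1)) & a)    ⊢ (((a & 1) & (a & 1)) | (((a & 1) & (a & 1)) & a))
(2) (((a & 1) & (a & 1)) | (((a & 1) & (a & 1)) & a))  =[absorb_or →]=  ((a & 1) & (a & 1))
(3) ((a & 1) & (a & 1))  =[and_idem →]=  (a & 1)    ⊢ cost 4, within 4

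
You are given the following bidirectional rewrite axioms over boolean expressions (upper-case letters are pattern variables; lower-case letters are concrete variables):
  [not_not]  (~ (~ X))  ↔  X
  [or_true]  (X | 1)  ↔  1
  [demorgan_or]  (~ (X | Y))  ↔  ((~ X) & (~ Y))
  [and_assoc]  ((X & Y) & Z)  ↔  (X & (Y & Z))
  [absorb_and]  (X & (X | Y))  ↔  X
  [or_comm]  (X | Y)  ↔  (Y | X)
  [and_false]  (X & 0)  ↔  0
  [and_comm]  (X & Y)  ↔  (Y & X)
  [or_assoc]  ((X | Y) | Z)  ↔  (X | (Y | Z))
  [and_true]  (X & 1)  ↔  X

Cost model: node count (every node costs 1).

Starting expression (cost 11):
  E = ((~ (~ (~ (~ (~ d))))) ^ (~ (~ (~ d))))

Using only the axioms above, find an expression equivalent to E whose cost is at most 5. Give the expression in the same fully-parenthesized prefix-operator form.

((~ d) ^ (~ d))   [cost 5]

1. [not_not →] (~ (~ (~ d)))  →  (~ d);  E = ((~ (~ (~ (~ (~ d))))) ^ (~ d))
2. [not_not →] (~ (~ (~ (~ (~ d)))))  →  (~ (~ (~ d)));  E = ((~ (~ (~ d))) ^ (~ d))
3. [not_not →] (~ (~ d))  →  d;  cost 5 ≤ 5, done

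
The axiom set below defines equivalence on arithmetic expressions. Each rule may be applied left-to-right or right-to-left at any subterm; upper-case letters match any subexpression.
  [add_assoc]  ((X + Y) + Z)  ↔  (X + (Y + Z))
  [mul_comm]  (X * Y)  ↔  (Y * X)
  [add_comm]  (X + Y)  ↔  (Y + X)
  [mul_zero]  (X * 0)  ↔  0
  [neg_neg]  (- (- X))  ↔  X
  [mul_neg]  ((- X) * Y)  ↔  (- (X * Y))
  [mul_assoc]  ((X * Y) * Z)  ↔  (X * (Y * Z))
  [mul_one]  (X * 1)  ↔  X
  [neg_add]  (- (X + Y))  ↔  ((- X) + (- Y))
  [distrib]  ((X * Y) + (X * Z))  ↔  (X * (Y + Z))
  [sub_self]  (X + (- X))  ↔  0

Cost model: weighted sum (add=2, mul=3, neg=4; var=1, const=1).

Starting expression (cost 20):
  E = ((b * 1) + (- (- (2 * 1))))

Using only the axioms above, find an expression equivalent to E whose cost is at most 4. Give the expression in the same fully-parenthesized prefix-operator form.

(b + 2)   [cost 4]

(1) (2 * 1)  =[mul_one →]=  2    ⊢ ((b * 1) + (- (- 2)))
(2) (- (- 2))  =[neg_neg →]=  2    ⊢ ((b * 1) + 2)
(3) (b * 1)  =[mul_one →]=  b    ⊢ cost 4, within 4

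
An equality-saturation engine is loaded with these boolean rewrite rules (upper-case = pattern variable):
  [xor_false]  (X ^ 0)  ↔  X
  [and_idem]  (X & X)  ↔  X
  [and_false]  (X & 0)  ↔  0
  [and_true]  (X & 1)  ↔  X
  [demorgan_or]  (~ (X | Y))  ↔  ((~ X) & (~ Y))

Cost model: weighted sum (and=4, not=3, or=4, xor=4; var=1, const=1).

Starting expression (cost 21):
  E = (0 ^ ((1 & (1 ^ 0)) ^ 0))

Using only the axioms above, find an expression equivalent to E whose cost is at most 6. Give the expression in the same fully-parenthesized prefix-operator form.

step 1: xor_false (→) rewrites ((1 & (1 ^ 0)) ^ 0) into (1 & (1 ^ 0)), now (0 ^ (1 & (1 ^ 0)))
step 2: xor_false (→) rewrites (1 ^ 0) into 1, now (0 ^ (1 & 1))
step 3: and_true (→) rewrites (1 & 1) into 1, reaching cost 6 (bound 6)

(0 ^ 1)   [cost 6]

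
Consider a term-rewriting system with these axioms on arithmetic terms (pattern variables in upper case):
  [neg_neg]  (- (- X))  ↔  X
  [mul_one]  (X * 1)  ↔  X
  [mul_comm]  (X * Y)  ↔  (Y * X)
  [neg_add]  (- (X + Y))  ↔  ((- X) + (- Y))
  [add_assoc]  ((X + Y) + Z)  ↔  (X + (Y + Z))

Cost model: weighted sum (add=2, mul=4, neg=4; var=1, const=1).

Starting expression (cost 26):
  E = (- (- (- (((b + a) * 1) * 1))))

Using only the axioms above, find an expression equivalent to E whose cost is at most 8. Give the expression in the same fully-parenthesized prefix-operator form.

step 1: neg_neg (→) rewrites (- (- (- (((b + a) * 1) * 1)))) into (- (((b + a) * 1) * 1))
step 2: mul_one (→) rewrites (((b + a) * 1) * 1) into ((b + a) * 1), now (- ((b + a) * 1))
step 3: mul_one (→) rewrites ((b + a) * 1) into (b + a), reaching cost 8 (bound 8)

(- (b + a))   [cost 8]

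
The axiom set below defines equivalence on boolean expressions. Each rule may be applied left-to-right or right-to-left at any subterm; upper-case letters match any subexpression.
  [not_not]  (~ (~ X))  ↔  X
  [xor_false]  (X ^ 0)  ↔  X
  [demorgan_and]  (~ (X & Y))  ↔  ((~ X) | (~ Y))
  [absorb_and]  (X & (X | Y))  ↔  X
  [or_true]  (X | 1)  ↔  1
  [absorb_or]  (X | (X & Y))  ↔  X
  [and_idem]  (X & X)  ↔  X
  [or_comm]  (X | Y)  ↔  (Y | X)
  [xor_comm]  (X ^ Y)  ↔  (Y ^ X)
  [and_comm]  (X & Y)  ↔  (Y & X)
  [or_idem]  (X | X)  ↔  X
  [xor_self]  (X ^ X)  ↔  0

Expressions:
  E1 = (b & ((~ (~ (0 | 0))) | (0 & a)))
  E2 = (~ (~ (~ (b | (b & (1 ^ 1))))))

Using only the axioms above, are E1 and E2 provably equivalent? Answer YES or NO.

NO

The axioms are sound identities: if E1 ↔* E2 then E1 and E2 evaluate identically under any assignment.
Under a=0, b=0: E1 evaluates to 0, E2 to 1. Distinct ⇒ no rewrite sequence connects them.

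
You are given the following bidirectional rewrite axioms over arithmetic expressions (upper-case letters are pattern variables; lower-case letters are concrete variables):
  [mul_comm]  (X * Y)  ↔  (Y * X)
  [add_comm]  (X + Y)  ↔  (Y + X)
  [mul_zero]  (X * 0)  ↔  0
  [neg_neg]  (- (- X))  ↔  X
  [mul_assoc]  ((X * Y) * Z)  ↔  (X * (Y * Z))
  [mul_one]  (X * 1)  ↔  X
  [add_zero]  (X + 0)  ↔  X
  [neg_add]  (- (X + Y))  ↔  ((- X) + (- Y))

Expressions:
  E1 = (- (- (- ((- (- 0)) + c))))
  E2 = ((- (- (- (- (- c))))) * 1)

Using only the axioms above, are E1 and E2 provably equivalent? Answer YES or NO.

YES

step 1: neg_neg (→) rewrites (- (- 0)) into 0, now (- (- (- (0 + c))))
step 2: add_comm (→) rewrites (0 + c) into (c + 0), now (- (- (- (c + 0))))
step 3: add_zero (→) rewrites (c + 0) into c, now (- (- (- c)))
step 4: neg_neg (→) rewrites (- (- c)) into c, now (- c)
step 5: mul_one (←) rewrites (- c) into ((- c) * 1)
step 6: neg_neg (←) rewrites (- c) into (- (- (- c))), now ((- (- (- c))) * 1)
step 7: neg_neg (←) rewrites c into (- (- c)), which is E2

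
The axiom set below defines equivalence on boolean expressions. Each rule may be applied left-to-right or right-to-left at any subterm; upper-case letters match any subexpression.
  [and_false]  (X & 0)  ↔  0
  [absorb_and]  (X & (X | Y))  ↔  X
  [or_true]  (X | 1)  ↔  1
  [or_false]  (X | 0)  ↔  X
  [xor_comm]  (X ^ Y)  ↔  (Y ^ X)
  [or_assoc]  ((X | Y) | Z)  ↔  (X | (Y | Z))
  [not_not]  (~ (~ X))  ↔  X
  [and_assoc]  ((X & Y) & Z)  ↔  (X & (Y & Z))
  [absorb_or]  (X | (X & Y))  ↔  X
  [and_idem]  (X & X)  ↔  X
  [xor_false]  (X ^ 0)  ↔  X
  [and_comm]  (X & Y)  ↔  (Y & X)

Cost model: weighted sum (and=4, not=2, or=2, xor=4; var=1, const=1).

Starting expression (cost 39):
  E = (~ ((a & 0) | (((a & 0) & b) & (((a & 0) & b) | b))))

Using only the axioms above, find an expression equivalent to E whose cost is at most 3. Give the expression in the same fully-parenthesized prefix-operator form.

(~ 0)   [cost 3]

1. [absorb_and →] (((a & 0) & b) & (((a & 0) & b) | b))  →  ((a & 0) & b);  E = (~ ((a & 0) | ((a & 0) & b)))
2. [absorb_or →] ((a & 0) | ((a & 0) & b))  →  (a & 0);  E = (~ (a & 0))
3. [and_false →] (a & 0)  →  0;  cost 3 ≤ 3, done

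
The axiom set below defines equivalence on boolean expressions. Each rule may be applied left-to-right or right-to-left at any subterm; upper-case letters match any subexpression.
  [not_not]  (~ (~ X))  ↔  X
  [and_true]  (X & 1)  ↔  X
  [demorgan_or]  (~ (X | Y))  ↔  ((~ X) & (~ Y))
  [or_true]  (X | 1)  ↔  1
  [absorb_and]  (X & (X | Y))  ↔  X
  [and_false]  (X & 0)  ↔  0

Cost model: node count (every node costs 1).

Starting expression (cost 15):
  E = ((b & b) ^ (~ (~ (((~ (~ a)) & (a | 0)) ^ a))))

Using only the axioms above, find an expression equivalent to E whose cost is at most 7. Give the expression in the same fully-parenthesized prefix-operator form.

((b & b) ^ (a ^ a))   [cost 7]

(1) (~ (~ a))  =[not_not →]=  a    ⊢ ((b & b) ^ (~ (~ ((a & (a | 0)) ^ a))))
(2) (a & (a | 0))  =[absorb_and →]=  a    ⊢ ((b & b) ^ (~ (~ (a ^ a))))
(3) (~ (~ (a ^ a)))  =[not_not →]=  (a ^ a)    ⊢ cost 7, within 7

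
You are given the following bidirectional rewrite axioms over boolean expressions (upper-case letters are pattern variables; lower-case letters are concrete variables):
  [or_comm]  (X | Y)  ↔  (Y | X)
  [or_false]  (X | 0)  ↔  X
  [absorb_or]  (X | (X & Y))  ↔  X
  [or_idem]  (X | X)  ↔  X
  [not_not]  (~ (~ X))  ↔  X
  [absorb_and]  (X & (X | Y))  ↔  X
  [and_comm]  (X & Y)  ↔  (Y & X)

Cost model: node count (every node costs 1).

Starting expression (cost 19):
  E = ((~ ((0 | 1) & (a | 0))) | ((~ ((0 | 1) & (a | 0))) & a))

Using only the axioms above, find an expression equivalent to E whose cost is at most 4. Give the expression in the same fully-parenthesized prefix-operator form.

(~ (1 & a))   [cost 4]

step 1: absorb_or (→) rewrites ((~ ((0 | 1) & (a | 0))) | ((~ ((0 | 1) & (a | 0))) & a)) into (~ ((0 | 1) & (a | 0)))
step 2: or_comm (→) rewrites (0 | 1) into (1 | 0), now (~ ((1 | 0) & (a | 0)))
step 3: or_false (→) rewrites (1 | 0) into 1, now (~ (1 & (a | 0)))
step 4: or_false (→) rewrites (a | 0) into a, reaching cost 4 (bound 4)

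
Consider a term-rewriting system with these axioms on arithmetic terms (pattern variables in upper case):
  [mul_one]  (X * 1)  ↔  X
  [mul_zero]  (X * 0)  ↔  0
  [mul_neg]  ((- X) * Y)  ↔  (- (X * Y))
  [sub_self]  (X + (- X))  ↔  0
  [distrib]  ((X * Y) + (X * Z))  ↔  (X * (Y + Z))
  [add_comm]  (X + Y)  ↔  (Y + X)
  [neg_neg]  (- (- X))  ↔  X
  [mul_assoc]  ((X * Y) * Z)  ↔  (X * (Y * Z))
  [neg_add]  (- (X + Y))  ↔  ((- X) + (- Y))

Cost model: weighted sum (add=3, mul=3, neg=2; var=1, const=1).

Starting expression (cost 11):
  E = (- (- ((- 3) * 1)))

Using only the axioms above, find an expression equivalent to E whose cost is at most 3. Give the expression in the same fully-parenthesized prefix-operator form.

step 1: neg_neg (→) rewrites (- (- ((- 3) * 1))) into ((- 3) * 1)
step 2: mul_neg (→) rewrites ((- 3) * 1) into (- (3 * 1))
step 3: mul_one (→) rewrites (3 * 1) into 3, reaching cost 3 (bound 3)

(- 3)   [cost 3]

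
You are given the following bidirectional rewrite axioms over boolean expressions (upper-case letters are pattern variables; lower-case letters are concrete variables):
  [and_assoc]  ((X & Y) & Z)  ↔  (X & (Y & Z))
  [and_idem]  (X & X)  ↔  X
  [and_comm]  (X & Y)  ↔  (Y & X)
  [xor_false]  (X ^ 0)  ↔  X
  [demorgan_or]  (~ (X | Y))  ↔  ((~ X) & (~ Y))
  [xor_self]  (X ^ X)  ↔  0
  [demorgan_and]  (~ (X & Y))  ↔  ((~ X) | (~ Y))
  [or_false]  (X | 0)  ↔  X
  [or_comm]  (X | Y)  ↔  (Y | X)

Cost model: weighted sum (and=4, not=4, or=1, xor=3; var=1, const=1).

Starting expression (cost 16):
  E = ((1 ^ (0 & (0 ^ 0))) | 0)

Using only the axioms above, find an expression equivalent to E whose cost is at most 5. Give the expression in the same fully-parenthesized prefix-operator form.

(1 ^ 0)   [cost 5]

step 1: xor_self (→) rewrites (0 ^ 0) into 0, now ((1 ^ (0 & 0)) | 0)
step 2: or_false (→) rewrites ((1 ^ (0 & 0)) | 0) into (1 ^ (0 & 0))
step 3: and_idem (→) rewrites (0 & 0) into 0, reaching cost 5 (bound 5)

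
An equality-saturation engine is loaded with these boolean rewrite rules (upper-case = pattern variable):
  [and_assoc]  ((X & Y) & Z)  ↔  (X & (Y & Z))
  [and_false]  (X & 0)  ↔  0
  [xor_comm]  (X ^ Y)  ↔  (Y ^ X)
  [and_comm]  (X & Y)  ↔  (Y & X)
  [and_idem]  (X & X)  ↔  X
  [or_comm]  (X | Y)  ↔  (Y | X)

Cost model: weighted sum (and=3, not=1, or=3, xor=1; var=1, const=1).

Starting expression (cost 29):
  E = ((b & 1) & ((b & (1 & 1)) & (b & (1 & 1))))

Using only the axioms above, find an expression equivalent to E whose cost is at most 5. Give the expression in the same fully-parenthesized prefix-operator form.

(1) ((b & (1 & 1)) & (b & (1 & 1)))  =[and_idem →]=  (b & (1 & 1))    ⊢ ((b & 1) & (b & (1 & 1)))
(2) (1 & 1)  =[and_idem →]=  1    ⊢ ((b & 1) & (b & 1))
(3) ((b & 1) & (b & 1))  =[and_idem →]=  (b & 1)    ⊢ cost 5, within 5

(b & 1)   [cost 5]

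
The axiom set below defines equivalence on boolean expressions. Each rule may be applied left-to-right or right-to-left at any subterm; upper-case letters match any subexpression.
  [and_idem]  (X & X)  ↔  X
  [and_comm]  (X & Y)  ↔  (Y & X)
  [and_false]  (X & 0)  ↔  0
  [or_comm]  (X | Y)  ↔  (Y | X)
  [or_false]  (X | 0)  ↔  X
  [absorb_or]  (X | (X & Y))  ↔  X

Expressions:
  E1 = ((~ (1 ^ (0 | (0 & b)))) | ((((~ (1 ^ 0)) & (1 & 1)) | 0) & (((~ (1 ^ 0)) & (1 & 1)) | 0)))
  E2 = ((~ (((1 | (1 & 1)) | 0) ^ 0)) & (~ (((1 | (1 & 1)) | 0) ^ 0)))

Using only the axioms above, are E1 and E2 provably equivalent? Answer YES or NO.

YES

step 1: and_idem (→) rewrites ((((~ (1 ^ 0)) & (1 & 1)) | 0) & (((~ (1 ^ 0)) & (1 & 1)) | 0)) into (((~ (1 ^ 0)) & (1 & 1)) | 0), now ((~ (1 ^ (0 | (0 & b)))) | (((~ (1 ^ 0)) & (1 & 1)) | 0))
step 2: or_false (→) rewrites (((~ (1 ^ 0)) & (1 & 1)) | 0) into ((~ (1 ^ 0)) & (1 & 1)), now ((~ (1 ^ (0 | (0 & b)))) | ((~ (1 ^ 0)) & (1 & 1)))
step 3: absorb_or (→) rewrites (0 | (0 & b)) into 0, now ((~ (1 ^ 0)) | ((~ (1 ^ 0)) & (1 & 1)))
step 4: and_idem (→) rewrites (1 & 1) into 1, now ((~ (1 ^ 0)) | ((~ (1 ^ 0)) & 1))
step 5: absorb_or (→) rewrites ((~ (1 ^ 0)) | ((~ (1 ^ 0)) & 1)) into (~ (1 ^ 0))
step 6: or_false (←) rewrites 1 into (1 | 0), now (~ ((1 | 0) ^ 0))
step 7: absorb_or (←) rewrites 1 into (1 | (1 & 1)), now (~ (((1 | (1 & 1)) | 0) ^ 0))
step 8: and_idem (←) rewrites (~ (((1 | (1 & 1)) | 0) ^ 0)) into ((~ (((1 | (1 & 1)) | 0) ^ 0)) & (~ (((1 | (1 & 1)) | 0) ^ 0))), which is E2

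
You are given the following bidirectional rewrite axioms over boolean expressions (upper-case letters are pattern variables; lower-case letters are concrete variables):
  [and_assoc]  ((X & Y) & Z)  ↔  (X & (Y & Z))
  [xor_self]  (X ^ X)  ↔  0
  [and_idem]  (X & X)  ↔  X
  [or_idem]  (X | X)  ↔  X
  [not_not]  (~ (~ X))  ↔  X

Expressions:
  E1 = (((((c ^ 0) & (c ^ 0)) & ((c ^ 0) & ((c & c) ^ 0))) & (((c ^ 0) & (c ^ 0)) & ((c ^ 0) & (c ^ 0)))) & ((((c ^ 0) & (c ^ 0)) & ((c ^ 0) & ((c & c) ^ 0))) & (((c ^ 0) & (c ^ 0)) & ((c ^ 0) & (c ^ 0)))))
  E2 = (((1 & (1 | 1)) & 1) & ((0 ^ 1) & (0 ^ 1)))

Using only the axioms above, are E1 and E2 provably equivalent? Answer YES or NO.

The axioms are sound identities: if E1 ↔* E2 then E1 and E2 evaluate identically under any assignment.
Under c=0: E1 evaluates to 0, E2 to 1. Distinct ⇒ no rewrite sequence connects them.

NO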